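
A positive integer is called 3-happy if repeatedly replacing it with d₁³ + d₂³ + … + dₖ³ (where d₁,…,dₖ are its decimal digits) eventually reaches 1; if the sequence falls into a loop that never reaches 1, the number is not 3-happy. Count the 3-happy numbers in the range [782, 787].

1

782: 782 → 863 → 755 → 593 → 881 → 1025 → 134 → 92 → 737 → 713 → 371 → 371  — not 3-happy
783: 783 → 882 → 1032 → 36 → 243 → 99 → 1458 → 702 → 351 → 153 → 153  — not 3-happy
784: 784 → 919 → 1459 → 919  — not 3-happy
785: 785 → 980 → 1241 → 74 → 407 → 407  — not 3-happy
786: 786 → 1071 → 345 → 216 → 225 → 141 → 66 → 432 → 99 → 1458 → 702 → 351 → 153 → 153  — not 3-happy
787: 787 → 1198 → 1243 → 100 → 1  — 3-happy
3-happy: 787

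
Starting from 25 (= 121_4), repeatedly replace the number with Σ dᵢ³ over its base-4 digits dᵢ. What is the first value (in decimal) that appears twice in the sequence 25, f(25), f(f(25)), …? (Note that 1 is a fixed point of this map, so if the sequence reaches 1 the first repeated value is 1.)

25 = (1,2,1)_4 → 1³ + 2³ + 1³ = 10
10 = (2,2)_4 → 2³ + 2³ = 16
16 = (1,0,0)_4 → 1³ + 0³ + 0³ = 1  — reached the fixed point 1.
1 → 1, so 1 is the first repeated value.

1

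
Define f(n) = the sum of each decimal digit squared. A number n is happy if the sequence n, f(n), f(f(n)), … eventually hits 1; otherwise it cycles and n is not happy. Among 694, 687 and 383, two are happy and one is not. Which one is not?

687

694: 694 → 133 → 19 → 82 → 68 → 100 → 1  — reaches 1 (happy)
687: 687 → 149 → 98 → 145 → 42 → 20 → 4 → 16 → 37 → 58 → 89 → 145  — repeats 145 (not happy)
383: 383 → 82 → 68 → 100 → 1  — reaches 1 (happy)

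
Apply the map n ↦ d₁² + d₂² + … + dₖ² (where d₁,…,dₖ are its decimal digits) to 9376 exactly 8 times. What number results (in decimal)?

9376 → 9² + 3² + 7² + 6² = 81 + 9 + 49 + 36 = 175
175 → 1² + 7² + 5² = 1 + 49 + 25 = 75
75 → 7² + 5² = 49 + 25 = 74
74 → 7² + 4² = 49 + 16 = 65
65 → 6² + 5² = 36 + 25 = 61
61 → 6² + 1² = 36 + 1 = 37
37 → 3² + 7² = 9 + 49 = 58
58 → 5² + 8² = 25 + 64 = 89

89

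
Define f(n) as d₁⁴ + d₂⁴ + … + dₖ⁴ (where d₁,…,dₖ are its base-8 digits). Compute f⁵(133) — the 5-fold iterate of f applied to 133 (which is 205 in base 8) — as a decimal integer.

133 = (2,0,5)_8 → 2⁴ + 0⁴ + 5⁴ = 16 + 0 + 625 = 641
641 = (1,2,0,1)_8 → 1⁴ + 2⁴ + 0⁴ + 1⁴ = 1 + 16 + 0 + 1 = 18
18 = (2,2)_8 → 2⁴ + 2⁴ = 16 + 16 = 32
32 = (4,0)_8 → 4⁴ + 0⁴ = 256 + 0 = 256
256 = (4,0,0)_8 → 4⁴ + 0⁴ + 0⁴ = 256 + 0 + 0 = 256

256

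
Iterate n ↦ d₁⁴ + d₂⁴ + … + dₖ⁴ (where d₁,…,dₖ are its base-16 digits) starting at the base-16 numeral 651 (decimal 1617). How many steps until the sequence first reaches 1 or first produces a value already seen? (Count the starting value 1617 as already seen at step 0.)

1617 = (6,5,1)_16 → 6⁴ + 5⁴ + 1⁴ = 1296 + 625 + 1 = 1922
1922 = (7,8,2)_16 → 7⁴ + 8⁴ + 2⁴ = 2401 + 4096 + 16 = 6513
6513 = (1,9,7,1)_16 → 1⁴ + 9⁴ + 7⁴ + 1⁴ = 1 + 6561 + 2401 + 1 = 8964
8964 = (2,3,0,4)_16 → 2⁴ + 3⁴ + 0⁴ + 4⁴ = 16 + 81 + 0 + 256 = 353
353 = (1,6,1)_16 → 1⁴ + 6⁴ + 1⁴ = 1 + 1296 + 1 = 1298
1298 = (5,1,2)_16 → 5⁴ + 1⁴ + 2⁴ = 625 + 1 + 16 = 642
642 = (2,8,2)_16 → 2⁴ + 8⁴ + 2⁴ = 16 + 4096 + 16 = 4128
4128 = (1,0,2,0)_16 → 1⁴ + 0⁴ + 2⁴ + 0⁴ = 1 + 0 + 16 + 0 = 17
17 = (1,1)_16 → 1⁴ + 1⁴ = 1 + 1 = 2
2 = (2)_16 → 2⁴ = 16
16 = (1,0)_16 → 1⁴ + 0⁴ = 1 + 0 = 1  — reached 1.
That took 11 steps.

11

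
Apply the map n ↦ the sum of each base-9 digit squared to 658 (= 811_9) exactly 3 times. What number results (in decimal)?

52

658 = (8,1,1)_9 → 8² + 1² + 1² = 64 + 1 + 1 = 66
66 = (7,3)_9 → 7² + 3² = 49 + 9 = 58
58 = (6,4)_9 → 6² + 4² = 36 + 16 = 52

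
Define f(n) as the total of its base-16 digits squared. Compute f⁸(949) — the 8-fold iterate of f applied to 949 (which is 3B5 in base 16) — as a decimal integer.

169

949 = (3,11,5)_16 → 3² + 11² + 5² = 9 + 121 + 25 = 155
155 = (9,11)_16 → 9² + 11² = 81 + 121 = 202
202 = (12,10)_16 → 12² + 10² = 144 + 100 = 244
244 = (15,4)_16 → 15² + 4² = 225 + 16 = 241
241 = (15,1)_16 → 15² + 1² = 225 + 1 = 226
226 = (14,2)_16 → 14² + 2² = 196 + 4 = 200
200 = (12,8)_16 → 12² + 8² = 144 + 64 = 208
208 = (13,0)_16 → 13² + 0² = 169 + 0 = 169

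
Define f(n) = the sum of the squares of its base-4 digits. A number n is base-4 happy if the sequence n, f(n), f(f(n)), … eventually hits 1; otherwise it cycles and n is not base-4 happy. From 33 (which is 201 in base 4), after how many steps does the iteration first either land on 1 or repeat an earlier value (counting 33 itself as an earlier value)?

4

33 = (2,0,1)_4 → 2² + 0² + 1² = 4 + 0 + 1 = 5
5 = (1,1)_4 → 1² + 1² = 1 + 1 = 2
2 = (2)_4 → 2² = 4
4 = (1,0)_4 → 1² + 0² = 1 + 0 = 1  — reached 1.
That took 4 steps.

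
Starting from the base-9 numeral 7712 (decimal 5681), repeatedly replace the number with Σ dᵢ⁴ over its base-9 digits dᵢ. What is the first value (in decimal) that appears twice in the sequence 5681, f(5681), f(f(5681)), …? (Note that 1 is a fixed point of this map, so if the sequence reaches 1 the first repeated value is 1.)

5681 = (7,7,1,2)_9 → 4819
4819 = (6,5,4,4)_9 → 2433
2433 = (3,3,0,3)_9 → 243
243 = (3,0,0)_9 → 81
81 = (1,0,0)_9 → 1  — reached the fixed point 1.
1 → 1, so 1 is the first repeated value.

1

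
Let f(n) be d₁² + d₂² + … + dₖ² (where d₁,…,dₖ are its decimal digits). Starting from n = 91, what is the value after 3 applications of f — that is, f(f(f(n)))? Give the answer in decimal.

91 → 9² + 1² = 82
82 → 8² + 2² = 68
68 → 6² + 8² = 100

100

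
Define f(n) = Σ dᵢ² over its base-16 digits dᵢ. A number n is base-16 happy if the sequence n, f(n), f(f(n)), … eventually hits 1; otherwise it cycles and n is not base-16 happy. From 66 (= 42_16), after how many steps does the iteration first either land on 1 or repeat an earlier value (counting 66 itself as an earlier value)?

6

66 = (4,2)_16 → 4² + 2² = 16 + 4 = 20
20 = (1,4)_16 → 1² + 4² = 1 + 16 = 17
17 = (1,1)_16 → 1² + 1² = 1 + 1 = 2
2 = (2)_16 → 2² = 4
4 = (4)_16 → 4² = 16
16 = (1,0)_16 → 1² + 0² = 1 + 0 = 1  — reached 1.
That took 6 steps.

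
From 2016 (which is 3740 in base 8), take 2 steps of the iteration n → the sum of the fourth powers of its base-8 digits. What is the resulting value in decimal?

1953

2016 = (3,7,4,0)_8 → 3⁴ + 7⁴ + 4⁴ + 0⁴ = 2738
2738 = (5,2,6,2)_8 → 5⁴ + 2⁴ + 6⁴ + 2⁴ = 1953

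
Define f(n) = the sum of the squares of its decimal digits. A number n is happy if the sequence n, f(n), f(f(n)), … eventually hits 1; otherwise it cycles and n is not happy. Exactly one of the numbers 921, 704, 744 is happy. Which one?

921

921: 921 → 86 → 100 → 1  — reaches 1 (happy)
704: 704 → 65 → 61 → 37 → 58 → 89 → 145 → 42 → 20 → 4 → 16 → 37  — repeats 37 (not happy)
744: 744 → 81 → 65 → 61 → 37 → 58 → 89 → 145 → 42 → 20 → 4 → 16 → 37  — repeats 37 (not happy)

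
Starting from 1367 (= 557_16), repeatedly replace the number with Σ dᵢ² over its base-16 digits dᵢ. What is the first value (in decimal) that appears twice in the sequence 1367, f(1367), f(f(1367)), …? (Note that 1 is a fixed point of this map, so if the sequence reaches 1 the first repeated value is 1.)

1367 = (5,5,7)_16 → 5² + 5² + 7² = 25 + 25 + 49 = 99
99 = (6,3)_16 → 6² + 3² = 36 + 9 = 45
45 = (2,13)_16 → 2² + 13² = 4 + 169 = 173
173 = (10,13)_16 → 10² + 13² = 100 + 169 = 269
269 = (1,0,13)_16 → 1² + 0² + 13² = 1 + 0 + 169 = 170
170 = (10,10)_16 → 10² + 10² = 100 + 100 = 200
200 = (12,8)_16 → 12² + 8² = 144 + 64 = 208
208 = (13,0)_16 → 13² + 0² = 169 + 0 = 169
169 = (10,9)_16 → 10² + 9² = 100 + 81 = 181
181 = (11,5)_16 → 11² + 5² = 121 + 25 = 146
146 = (9,2)_16 → 9² + 2² = 81 + 4 = 85
85 = (5,5)_16 → 5² + 5² = 25 + 25 = 50
50 = (3,2)_16 → 3² + 2² = 9 + 4 = 13
13 = (13)_16 → 13² = 169  — 169 already appeared earlier.

169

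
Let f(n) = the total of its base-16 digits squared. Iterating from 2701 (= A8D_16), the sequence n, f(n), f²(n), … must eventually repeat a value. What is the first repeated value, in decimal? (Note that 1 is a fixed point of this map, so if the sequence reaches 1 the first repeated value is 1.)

169

2701 = (10,8,13)_16 → 10² + 8² + 13² = 333
333 = (1,4,13)_16 → 1² + 4² + 13² = 186
186 = (11,10)_16 → 11² + 10² = 221
221 = (13,13)_16 → 13² + 13² = 338
338 = (1,5,2)_16 → 1² + 5² + 2² = 30
30 = (1,14)_16 → 1² + 14² = 197
197 = (12,5)_16 → 12² + 5² = 169
169 = (10,9)_16 → 10² + 9² = 181
181 = (11,5)_16 → 11² + 5² = 146
146 = (9,2)_16 → 9² + 2² = 85
85 = (5,5)_16 → 5² + 5² = 50
50 = (3,2)_16 → 3² + 2² = 13
13 = (13)_16 → 13² = 169  — 169 already appeared earlier.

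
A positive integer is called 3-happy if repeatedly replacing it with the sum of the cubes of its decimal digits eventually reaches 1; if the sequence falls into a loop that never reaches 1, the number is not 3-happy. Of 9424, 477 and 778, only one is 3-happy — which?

778

9424: 9424 → 865 → 853 → 664 → 496 → 1009 → 730 → 370 → 370  — repeats 370 (not 3-happy)
477: 477 → 750 → 468 → 792 → 1080 → 513 → 153 → 153  — repeats 153 (not 3-happy)
778: 778 → 1198 → 1243 → 100 → 1  — reaches 1 (3-happy)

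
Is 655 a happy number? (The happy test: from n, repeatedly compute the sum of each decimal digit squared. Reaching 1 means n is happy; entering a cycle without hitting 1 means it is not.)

happy

655 → 86
86 → 100
100 → 1  — reached 1.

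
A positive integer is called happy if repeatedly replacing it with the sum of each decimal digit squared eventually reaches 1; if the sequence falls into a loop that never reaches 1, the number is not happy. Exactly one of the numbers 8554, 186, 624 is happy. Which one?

8554: 8554 → 130 → 10 → 1  — reaches 1 (happy)
186: 186 → 101 → 2 → 4 → 16 → 37 → 58 → 89 → 145 → 42 → 20 → 4  — repeats 4 (not happy)
624: 624 → 56 → 61 → 37 → 58 → 89 → 145 → 42 → 20 → 4 → 16 → 37  — repeats 37 (not happy)

8554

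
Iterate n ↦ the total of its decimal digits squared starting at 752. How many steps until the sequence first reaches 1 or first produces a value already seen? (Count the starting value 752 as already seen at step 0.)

13

752 → 7² + 5² + 2² = 49 + 25 + 4 = 78
78 → 7² + 8² = 49 + 64 = 113
113 → 1² + 1² + 3² = 1 + 1 + 9 = 11
11 → 1² + 1² = 1 + 1 = 2
2 → 2² = 4
4 → 4² = 16
16 → 1² + 6² = 1 + 36 = 37
37 → 3² + 7² = 9 + 49 = 58
58 → 5² + 8² = 25 + 64 = 89
89 → 8² + 9² = 64 + 81 = 145
145 → 1² + 4² + 5² = 1 + 16 + 25 = 42
42 → 4² + 2² = 16 + 4 = 20
20 → 2² + 0² = 4 + 0 = 4  — 4 repeats.
That took 13 steps.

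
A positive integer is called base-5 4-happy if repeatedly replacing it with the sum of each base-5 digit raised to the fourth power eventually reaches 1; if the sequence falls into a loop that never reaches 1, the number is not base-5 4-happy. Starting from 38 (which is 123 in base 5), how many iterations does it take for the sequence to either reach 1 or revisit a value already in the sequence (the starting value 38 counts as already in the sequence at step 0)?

11

38 = (1,2,3)_5 → 1⁴ + 2⁴ + 3⁴ = 1 + 16 + 81 = 98
98 = (3,4,3)_5 → 3⁴ + 4⁴ + 3⁴ = 81 + 256 + 81 = 418
418 = (3,1,3,3)_5 → 3⁴ + 1⁴ + 3⁴ + 3⁴ = 81 + 1 + 81 + 81 = 244
244 = (1,4,3,4)_5 → 1⁴ + 4⁴ + 3⁴ + 4⁴ = 1 + 256 + 81 + 256 = 594
594 = (4,3,3,4)_5 → 4⁴ + 3⁴ + 3⁴ + 4⁴ = 256 + 81 + 81 + 256 = 674
674 = (1,0,1,4,4)_5 → 1⁴ + 0⁴ + 1⁴ + 4⁴ + 4⁴ = 1 + 0 + 1 + 256 + 256 = 514
514 = (4,0,2,4)_5 → 4⁴ + 0⁴ + 2⁴ + 4⁴ = 256 + 0 + 16 + 256 = 528
528 = (4,1,0,3)_5 → 4⁴ + 1⁴ + 0⁴ + 3⁴ = 256 + 1 + 0 + 81 = 338
338 = (2,3,2,3)_5 → 2⁴ + 3⁴ + 2⁴ + 3⁴ = 16 + 81 + 16 + 81 = 194
194 = (1,2,3,4)_5 → 1⁴ + 2⁴ + 3⁴ + 4⁴ = 1 + 16 + 81 + 256 = 354
354 = (2,4,0,4)_5 → 2⁴ + 4⁴ + 0⁴ + 4⁴ = 16 + 256 + 0 + 256 = 528  — 528 repeats.
That took 11 steps.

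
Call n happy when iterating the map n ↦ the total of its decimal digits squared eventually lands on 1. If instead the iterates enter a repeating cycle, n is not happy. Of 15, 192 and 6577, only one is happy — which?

15: 15 → 26 → 40 → 16 → 37 → 58 → 89 → 145 → 42 → 20 → 4 → 16  — repeats 16 (not happy)
192: 192 → 86 → 100 → 1  — reaches 1 (happy)
6577: 6577 → 159 → 107 → 50 → 25 → 29 → 85 → 89 → 145 → 42 → 20 → 4 → 16 → 37 → 58 → 89  — repeats 89 (not happy)

192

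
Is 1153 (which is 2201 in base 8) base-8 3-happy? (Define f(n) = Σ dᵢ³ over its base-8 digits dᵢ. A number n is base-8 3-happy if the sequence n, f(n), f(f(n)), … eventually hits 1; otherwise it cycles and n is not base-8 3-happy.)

1153 = (2,2,0,1)_8 → 17
17 = (2,1)_8 → 9
9 = (1,1)_8 → 2
2 = (2)_8 → 8
8 = (1,0)_8 → 1  — reached 1.

base-8 3-happy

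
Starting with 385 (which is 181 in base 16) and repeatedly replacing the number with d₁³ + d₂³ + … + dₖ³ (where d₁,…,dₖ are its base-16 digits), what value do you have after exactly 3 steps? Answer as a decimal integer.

385 = (1,8,1)_16 → 514
514 = (2,0,2)_16 → 16
16 = (1,0)_16 → 1

1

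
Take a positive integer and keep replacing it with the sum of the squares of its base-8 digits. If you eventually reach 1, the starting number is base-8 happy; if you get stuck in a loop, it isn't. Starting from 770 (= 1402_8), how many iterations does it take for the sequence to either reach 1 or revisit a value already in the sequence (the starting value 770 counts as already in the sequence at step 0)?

770 = (1,4,0,2)_8 → 1² + 4² + 0² + 2² = 1 + 16 + 0 + 4 = 21
21 = (2,5)_8 → 2² + 5² = 4 + 25 = 29
29 = (3,5)_8 → 3² + 5² = 9 + 25 = 34
34 = (4,2)_8 → 4² + 2² = 16 + 4 = 20
20 = (2,4)_8 → 2² + 4² = 4 + 16 = 20  — 20 repeats.
That took 5 steps.

5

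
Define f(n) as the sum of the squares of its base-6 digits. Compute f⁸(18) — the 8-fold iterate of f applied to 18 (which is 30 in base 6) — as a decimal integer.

18 = (3,0)_6 → 3² + 0² = 9
9 = (1,3)_6 → 1² + 3² = 10
10 = (1,4)_6 → 1² + 4² = 17
17 = (2,5)_6 → 2² + 5² = 29
29 = (4,5)_6 → 4² + 5² = 41
41 = (1,0,5)_6 → 1² + 0² + 5² = 26
26 = (4,2)_6 → 4² + 2² = 20
20 = (3,2)_6 → 3² + 2² = 13

13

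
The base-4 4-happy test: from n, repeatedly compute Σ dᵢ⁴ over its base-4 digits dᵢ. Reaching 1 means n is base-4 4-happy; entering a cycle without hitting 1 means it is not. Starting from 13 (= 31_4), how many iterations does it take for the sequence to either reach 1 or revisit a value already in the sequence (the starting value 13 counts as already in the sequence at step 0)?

13 = (3,1)_4 → 3⁴ + 1⁴ = 81 + 1 = 82
82 = (1,1,0,2)_4 → 1⁴ + 1⁴ + 0⁴ + 2⁴ = 1 + 1 + 0 + 16 = 18
18 = (1,0,2)_4 → 1⁴ + 0⁴ + 2⁴ = 1 + 0 + 16 = 17
17 = (1,0,1)_4 → 1⁴ + 0⁴ + 1⁴ = 1 + 0 + 1 = 2
2 = (2)_4 → 2⁴ = 16
16 = (1,0,0)_4 → 1⁴ + 0⁴ + 0⁴ = 1 + 0 + 0 = 1  — reached 1.
That took 6 steps.

6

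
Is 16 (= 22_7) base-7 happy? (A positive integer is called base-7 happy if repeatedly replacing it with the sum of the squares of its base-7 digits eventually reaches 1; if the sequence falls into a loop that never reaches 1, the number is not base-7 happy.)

not base-7 happy

16 = (2,2)_7 → 8
8 = (1,1)_7 → 2
2 = (2)_7 → 4
4 = (4)_7 → 16  — 16 already seen; the sequence cycles without reaching 1.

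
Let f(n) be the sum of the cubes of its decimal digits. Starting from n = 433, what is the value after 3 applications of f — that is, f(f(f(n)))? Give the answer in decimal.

190

433 → 4³ + 3³ + 3³ = 118
118 → 1³ + 1³ + 8³ = 514
514 → 5³ + 1³ + 4³ = 190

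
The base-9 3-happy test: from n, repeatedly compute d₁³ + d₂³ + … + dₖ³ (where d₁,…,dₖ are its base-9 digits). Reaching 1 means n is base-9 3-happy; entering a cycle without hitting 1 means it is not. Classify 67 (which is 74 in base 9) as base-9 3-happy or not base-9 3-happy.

67 = (7,4)_9 → 7³ + 4³ = 407
407 = (5,0,2)_9 → 5³ + 0³ + 2³ = 133
133 = (1,5,7)_9 → 1³ + 5³ + 7³ = 469
469 = (5,7,1)_9 → 5³ + 7³ + 1³ = 469  — 469 already seen; the sequence cycles without reaching 1.

not base-9 3-happy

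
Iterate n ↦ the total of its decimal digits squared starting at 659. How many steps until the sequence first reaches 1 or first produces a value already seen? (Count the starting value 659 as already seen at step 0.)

15

659 → 6² + 5² + 9² = 142
142 → 1² + 4² + 2² = 21
21 → 2² + 1² = 5
5 → 5² = 25
25 → 2² + 5² = 29
29 → 2² + 9² = 85
85 → 8² + 5² = 89
89 → 8² + 9² = 145
145 → 1² + 4² + 5² = 42
42 → 4² + 2² = 20
20 → 2² + 0² = 4
4 → 4² = 16
16 → 1² + 6² = 37
37 → 3² + 7² = 58
58 → 5² + 8² = 89  — 89 repeats.
That took 15 steps.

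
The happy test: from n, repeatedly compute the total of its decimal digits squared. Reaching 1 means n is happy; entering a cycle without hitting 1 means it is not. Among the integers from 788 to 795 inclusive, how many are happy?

2

788: 788 → 177 → 99 → 162 → 41 → 17 → 50 → 25 → 29 → 85 → 89 → 145 → 42 → 20 → 4 → 16 → 37 → 58 → 89  — not happy
789: 789 → 194 → 98 → 145 → 42 → 20 → 4 → 16 → 37 → 58 → 89 → 145  — not happy
790: 790 → 130 → 10 → 1  — happy
791: 791 → 131 → 11 → 2 → 4 → 16 → 37 → 58 → 89 → 145 → 42 → 20 → 4  — not happy
792: 792 → 134 → 26 → 40 → 16 → 37 → 58 → 89 → 145 → 42 → 20 → 4 → 16  — not happy
793: 793 → 139 → 91 → 82 → 68 → 100 → 1  — happy
794: 794 → 146 → 53 → 34 → 25 → 29 → 85 → 89 → 145 → 42 → 20 → 4 → 16 → 37 → 58 → 89  — not happy
795: 795 → 155 → 51 → 26 → 40 → 16 → 37 → 58 → 89 → 145 → 42 → 20 → 4 → 16  — not happy
happy: 790, 793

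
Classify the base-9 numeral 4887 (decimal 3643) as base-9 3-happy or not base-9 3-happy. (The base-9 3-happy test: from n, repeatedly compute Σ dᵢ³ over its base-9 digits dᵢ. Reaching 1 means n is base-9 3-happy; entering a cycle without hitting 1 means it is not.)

3643 = (4,8,8,7)_9 → 4³ + 8³ + 8³ + 7³ = 1431
1431 = (1,8,6,0)_9 → 1³ + 8³ + 6³ + 0³ = 729
729 = (1,0,0,0)_9 → 1³ + 0³ + 0³ + 0³ = 1  — reached 1.

base-9 3-happy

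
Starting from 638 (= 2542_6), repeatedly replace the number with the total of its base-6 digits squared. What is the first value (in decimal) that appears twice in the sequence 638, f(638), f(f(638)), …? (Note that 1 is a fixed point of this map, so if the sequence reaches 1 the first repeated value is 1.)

638 = (2,5,4,2)_6 → 2² + 5² + 4² + 2² = 4 + 25 + 16 + 4 = 49
49 = (1,2,1)_6 → 1² + 2² + 1² = 1 + 4 + 1 = 6
6 = (1,0)_6 → 1² + 0² = 1 + 0 = 1  — reached the fixed point 1.
1 → 1, so 1 is the first repeated value.

1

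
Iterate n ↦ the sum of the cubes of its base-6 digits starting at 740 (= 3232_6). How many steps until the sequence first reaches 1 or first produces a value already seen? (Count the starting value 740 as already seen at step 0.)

740 = (3,2,3,2)_6 → 3³ + 2³ + 3³ + 2³ = 27 + 8 + 27 + 8 = 70
70 = (1,5,4)_6 → 1³ + 5³ + 4³ = 1 + 125 + 64 = 190
190 = (5,1,4)_6 → 5³ + 1³ + 4³ = 125 + 1 + 64 = 190  — 190 repeats.
That took 3 steps.

3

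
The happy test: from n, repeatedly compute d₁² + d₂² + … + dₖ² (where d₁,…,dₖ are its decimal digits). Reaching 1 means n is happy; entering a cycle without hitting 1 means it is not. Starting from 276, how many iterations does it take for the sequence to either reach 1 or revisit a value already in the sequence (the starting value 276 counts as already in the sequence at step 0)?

276 → 2² + 7² + 6² = 89
89 → 8² + 9² = 145
145 → 1² + 4² + 5² = 42
42 → 4² + 2² = 20
20 → 2² + 0² = 4
4 → 4² = 16
16 → 1² + 6² = 37
37 → 3² + 7² = 58
58 → 5² + 8² = 89  — 89 repeats.
That took 9 steps.

9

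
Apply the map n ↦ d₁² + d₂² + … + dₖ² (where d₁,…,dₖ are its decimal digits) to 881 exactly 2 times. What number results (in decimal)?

881 → 129
129 → 86

86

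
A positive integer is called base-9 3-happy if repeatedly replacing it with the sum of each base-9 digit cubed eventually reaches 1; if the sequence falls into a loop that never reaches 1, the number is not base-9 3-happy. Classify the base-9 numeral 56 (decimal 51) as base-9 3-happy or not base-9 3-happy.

51 = (5,6)_9 → 5³ + 6³ = 341
341 = (4,1,8)_9 → 4³ + 1³ + 8³ = 577
577 = (7,1,1)_9 → 7³ + 1³ + 1³ = 345
345 = (4,2,3)_9 → 4³ + 2³ + 3³ = 99
99 = (1,2,0)_9 → 1³ + 2³ + 0³ = 9
9 = (1,0)_9 → 1³ + 0³ = 1  — reached 1.

base-9 3-happy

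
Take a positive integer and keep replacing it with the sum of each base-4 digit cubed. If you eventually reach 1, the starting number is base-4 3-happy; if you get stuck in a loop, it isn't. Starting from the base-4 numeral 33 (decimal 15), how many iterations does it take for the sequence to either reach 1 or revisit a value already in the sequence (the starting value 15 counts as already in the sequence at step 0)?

4

15 = (3,3)_4 → 54
54 = (3,1,2)_4 → 36
36 = (2,1,0)_4 → 9
9 = (2,1)_4 → 9  — 9 repeats.
That took 4 steps.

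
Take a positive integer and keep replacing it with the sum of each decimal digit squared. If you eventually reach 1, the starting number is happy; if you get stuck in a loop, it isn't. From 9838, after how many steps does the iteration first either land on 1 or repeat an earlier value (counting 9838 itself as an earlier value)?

15

9838 → 9² + 8² + 3² + 8² = 218
218 → 2² + 1² + 8² = 69
69 → 6² + 9² = 117
117 → 1² + 1² + 7² = 51
51 → 5² + 1² = 26
26 → 2² + 6² = 40
40 → 4² + 0² = 16
16 → 1² + 6² = 37
37 → 3² + 7² = 58
58 → 5² + 8² = 89
89 → 8² + 9² = 145
145 → 1² + 4² + 5² = 42
42 → 4² + 2² = 20
20 → 2² + 0² = 4
4 → 4² = 16  — 16 repeats.
That took 15 steps.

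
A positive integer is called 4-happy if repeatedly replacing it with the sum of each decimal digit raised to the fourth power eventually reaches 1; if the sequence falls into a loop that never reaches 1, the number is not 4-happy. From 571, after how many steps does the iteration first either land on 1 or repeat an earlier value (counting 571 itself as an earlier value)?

571 → 5⁴ + 7⁴ + 1⁴ = 3027
3027 → 3⁴ + 0⁴ + 2⁴ + 7⁴ = 2498
2498 → 2⁴ + 4⁴ + 9⁴ + 8⁴ = 10929
10929 → 1⁴ + 0⁴ + 9⁴ + 2⁴ + 9⁴ = 13139
13139 → 1⁴ + 3⁴ + 1⁴ + 3⁴ + 9⁴ = 6725
6725 → 6⁴ + 7⁴ + 2⁴ + 5⁴ = 4338
4338 → 4⁴ + 3⁴ + 3⁴ + 8⁴ = 4514
4514 → 4⁴ + 5⁴ + 1⁴ + 4⁴ = 1138
1138 → 1⁴ + 1⁴ + 3⁴ + 8⁴ = 4179
4179 → 4⁴ + 1⁴ + 7⁴ + 9⁴ = 9219
9219 → 9⁴ + 2⁴ + 1⁴ + 9⁴ = 13139  — 13139 repeats.
That took 11 steps.

11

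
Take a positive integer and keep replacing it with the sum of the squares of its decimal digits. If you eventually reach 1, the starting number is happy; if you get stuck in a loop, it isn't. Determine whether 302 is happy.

happy

302 → 3² + 0² + 2² = 9 + 0 + 4 = 13
13 → 1² + 3² = 1 + 9 = 10
10 → 1² + 0² = 1 + 0 = 1  — reached 1.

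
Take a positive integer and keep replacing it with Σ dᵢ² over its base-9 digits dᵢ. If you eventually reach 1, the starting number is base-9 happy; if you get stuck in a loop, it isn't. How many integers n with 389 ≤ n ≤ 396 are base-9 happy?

389: 389 → 69 → 85 → 17 → 65 → 53 → 89 → 65  (repeats 65)
390: 390 → 74 → 68 → 74  (repeats 74)
391: 391 → 81 → 1  (reaches 1)
392: 392 → 90 → 2 → 4 → 16 → 50 → 50  (repeats 50)
393: 393 → 101 → 9 → 1  (reaches 1)
394: 394 → 114 → 46 → 26 → 68 → 74 → 68  (repeats 68)
395: 395 → 129 → 35 → 73 → 65 → 53 → 89 → 65  (repeats 65)
396: 396 → 80 → 128 → 30 → 18 → 4 → 16 → 50 → 50  (repeats 50)
base-9 happy: 391, 393

2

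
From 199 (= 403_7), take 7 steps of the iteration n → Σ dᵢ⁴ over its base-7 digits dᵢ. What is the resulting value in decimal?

199 = (4,0,3)_7 → 337
337 = (6,6,1)_7 → 2593
2593 = (1,0,3,6,3)_7 → 1459
1459 = (4,1,5,3)_7 → 963
963 = (2,5,4,4)_7 → 1153
1153 = (3,2,3,5)_7 → 803
803 = (2,2,2,5)_7 → 673

673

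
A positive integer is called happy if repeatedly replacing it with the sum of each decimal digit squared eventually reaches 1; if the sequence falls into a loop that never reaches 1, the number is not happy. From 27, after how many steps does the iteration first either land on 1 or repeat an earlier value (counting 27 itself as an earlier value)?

27 → 2² + 7² = 53
53 → 5² + 3² = 34
34 → 3² + 4² = 25
25 → 2² + 5² = 29
29 → 2² + 9² = 85
85 → 8² + 5² = 89
89 → 8² + 9² = 145
145 → 1² + 4² + 5² = 42
42 → 4² + 2² = 20
20 → 2² + 0² = 4
4 → 4² = 16
16 → 1² + 6² = 37
37 → 3² + 7² = 58
58 → 5² + 8² = 89  — 89 repeats.
That took 14 steps.

14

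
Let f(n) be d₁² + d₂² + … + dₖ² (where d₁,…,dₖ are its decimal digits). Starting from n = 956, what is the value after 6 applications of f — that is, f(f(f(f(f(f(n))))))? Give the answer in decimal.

956 → 142
142 → 21
21 → 5
5 → 25
25 → 29
29 → 85

85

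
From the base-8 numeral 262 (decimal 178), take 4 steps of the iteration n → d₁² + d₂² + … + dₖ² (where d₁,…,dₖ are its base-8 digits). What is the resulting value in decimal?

13

178 = (2,6,2)_8 → 2² + 6² + 2² = 4 + 36 + 4 = 44
44 = (5,4)_8 → 5² + 4² = 25 + 16 = 41
41 = (5,1)_8 → 5² + 1² = 25 + 1 = 26
26 = (3,2)_8 → 3² + 2² = 9 + 4 = 13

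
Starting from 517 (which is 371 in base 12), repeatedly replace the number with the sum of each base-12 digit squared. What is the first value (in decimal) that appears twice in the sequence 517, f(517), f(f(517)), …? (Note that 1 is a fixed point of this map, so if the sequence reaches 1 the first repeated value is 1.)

5

517 = (3,7,1)_12 → 3² + 7² + 1² = 59
59 = (4,11)_12 → 4² + 11² = 137
137 = (11,5)_12 → 11² + 5² = 146
146 = (1,0,2)_12 → 1² + 0² + 2² = 5
5 = (5)_12 → 5² = 25
25 = (2,1)_12 → 2² + 1² = 5  — 5 already appeared earlier.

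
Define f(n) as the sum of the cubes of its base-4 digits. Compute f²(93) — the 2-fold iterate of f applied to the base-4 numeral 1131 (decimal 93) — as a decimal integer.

93 = (1,1,3,1)_4 → 30
30 = (1,3,2)_4 → 36

36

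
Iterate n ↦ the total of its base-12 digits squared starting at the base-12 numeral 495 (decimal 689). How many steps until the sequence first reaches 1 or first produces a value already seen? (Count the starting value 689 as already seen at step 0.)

689 = (4,9,5)_12 → 4² + 9² + 5² = 16 + 81 + 25 = 122
122 = (10,2)_12 → 10² + 2² = 100 + 4 = 104
104 = (8,8)_12 → 8² + 8² = 64 + 64 = 128
128 = (10,8)_12 → 10² + 8² = 100 + 64 = 164
164 = (1,1,8)_12 → 1² + 1² + 8² = 1 + 1 + 64 = 66
66 = (5,6)_12 → 5² + 6² = 25 + 36 = 61
61 = (5,1)_12 → 5² + 1² = 25 + 1 = 26
26 = (2,2)_12 → 2² + 2² = 4 + 4 = 8
8 = (8)_12 → 8² = 64
64 = (5,4)_12 → 5² + 4² = 25 + 16 = 41
41 = (3,5)_12 → 3² + 5² = 9 + 25 = 34
34 = (2,10)_12 → 2² + 10² = 4 + 100 = 104  — 104 repeats.
That took 12 steps.

12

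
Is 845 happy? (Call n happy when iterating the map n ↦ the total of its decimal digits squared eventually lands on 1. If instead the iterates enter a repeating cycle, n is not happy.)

845 → 8² + 4² + 5² = 64 + 16 + 25 = 105
105 → 1² + 0² + 5² = 1 + 0 + 25 = 26
26 → 2² + 6² = 4 + 36 = 40
40 → 4² + 0² = 16 + 0 = 16
16 → 1² + 6² = 1 + 36 = 37
37 → 3² + 7² = 9 + 49 = 58
58 → 5² + 8² = 25 + 64 = 89
89 → 8² + 9² = 64 + 81 = 145
145 → 1² + 4² + 5² = 1 + 16 + 25 = 42
42 → 4² + 2² = 16 + 4 = 20
20 → 2² + 0² = 4 + 0 = 4
4 → 4² = 16  — 16 already seen; the sequence cycles without reaching 1.

not happy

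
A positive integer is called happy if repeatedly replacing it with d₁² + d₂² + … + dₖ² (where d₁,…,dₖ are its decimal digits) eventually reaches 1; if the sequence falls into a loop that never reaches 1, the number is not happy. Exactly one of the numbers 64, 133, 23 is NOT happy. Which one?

64

64: 64 → 52 → 29 → 85 → 89 → 145 → 42 → 20 → 4 → 16 → 37 → 58 → 89  — repeats 89 (not happy)
133: 133 → 19 → 82 → 68 → 100 → 1  — reaches 1 (happy)
23: 23 → 13 → 10 → 1  — reaches 1 (happy)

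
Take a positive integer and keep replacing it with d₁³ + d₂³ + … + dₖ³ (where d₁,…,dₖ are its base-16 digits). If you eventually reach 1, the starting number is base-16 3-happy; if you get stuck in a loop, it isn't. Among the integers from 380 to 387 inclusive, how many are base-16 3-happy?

380: 380 → 2072 → 1025 → 65 → 65  (repeats 65)
381: 381 → 2541 → 5670 → 441 → 2061 → 2709 → 1854 → 3114 → 2736 → 2331 → 2061  (repeats 2061)
382: 382 → 3088 → 1729 → 1945 → 1801 → 1072 → 91 → 1456 → 1456  (repeats 1456)
383: 383 → 3719 → 3599 → 6119 → 3431 → 2756 → 2792 → 4256 → 1001 → 3500 → 4925 → 2252 → 3968 → 3887 → 6758 → 1433 → 1583 → 3599  (repeats 3599)
384: 384 → 513 → 9 → 729 → 2934 → 1890 → 567 → 378 → 1344 → 189 → 3528 → 4437 → 252 → 5103 → 6147 → 540 → 1737 → 2673 → 1344  (repeats 1344)
385: 385 → 514 → 16 → 1  (reaches 1)
386: 386 → 521 → 737 → 2753 → 2729 → 2729  (repeats 2729)
387: 387 → 540 → 1737 → 2673 → 1344 → 189 → 3528 → 4437 → 252 → 5103 → 6147 → 540  (repeats 540)
base-16 3-happy: 385

1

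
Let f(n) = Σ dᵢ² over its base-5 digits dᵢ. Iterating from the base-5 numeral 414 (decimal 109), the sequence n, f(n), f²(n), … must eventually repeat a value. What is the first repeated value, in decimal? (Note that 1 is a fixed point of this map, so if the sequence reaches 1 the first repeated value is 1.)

109 = (4,1,4)_5 → 33
33 = (1,1,3)_5 → 11
11 = (2,1)_5 → 5
5 = (1,0)_5 → 1  — reached the fixed point 1.
1 → 1, so 1 is the first repeated value.

1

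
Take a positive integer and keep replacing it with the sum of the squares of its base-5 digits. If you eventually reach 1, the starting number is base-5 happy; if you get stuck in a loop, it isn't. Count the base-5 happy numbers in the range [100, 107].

100: 100 → 16 → 10 → 4 → 16  (repeats 16)
101: 101 → 17 → 13 → 13  (repeats 13)
102: 102 → 20 → 16 → 10 → 4 → 16  (repeats 16)
103: 103 → 25 → 1  (reaches 1)
104: 104 → 32 → 6 → 2 → 4 → 16 → 10 → 4  (repeats 4)
105: 105 → 17 → 13 → 13  (repeats 13)
106: 106 → 18 → 18  (repeats 18)
107: 107 → 21 → 17 → 13 → 13  (repeats 13)
base-5 happy: 103

1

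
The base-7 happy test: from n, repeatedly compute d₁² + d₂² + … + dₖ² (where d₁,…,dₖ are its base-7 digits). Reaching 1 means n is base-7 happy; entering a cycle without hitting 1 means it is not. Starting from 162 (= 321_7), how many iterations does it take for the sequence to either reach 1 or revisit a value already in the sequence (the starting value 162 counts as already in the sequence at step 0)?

162 = (3,2,1)_7 → 3² + 2² + 1² = 14
14 = (2,0)_7 → 2² + 0² = 4
4 = (4)_7 → 4² = 16
16 = (2,2)_7 → 2² + 2² = 8
8 = (1,1)_7 → 1² + 1² = 2
2 = (2)_7 → 2² = 4  — 4 repeats.
That took 6 steps.

6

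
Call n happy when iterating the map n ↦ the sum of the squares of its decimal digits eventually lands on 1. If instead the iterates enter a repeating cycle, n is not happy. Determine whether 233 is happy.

233 → 2² + 3² + 3² = 4 + 9 + 9 = 22
22 → 2² + 2² = 4 + 4 = 8
8 → 8² = 64
64 → 6² + 4² = 36 + 16 = 52
52 → 5² + 2² = 25 + 4 = 29
29 → 2² + 9² = 4 + 81 = 85
85 → 8² + 5² = 64 + 25 = 89
89 → 8² + 9² = 64 + 81 = 145
145 → 1² + 4² + 5² = 1 + 16 + 25 = 42
42 → 4² + 2² = 16 + 4 = 20
20 → 2² + 0² = 4 + 0 = 4
4 → 4² = 16
16 → 1² + 6² = 1 + 36 = 37
37 → 3² + 7² = 9 + 49 = 58
58 → 5² + 8² = 25 + 64 = 89  — 89 already seen; the sequence cycles without reaching 1.

not happy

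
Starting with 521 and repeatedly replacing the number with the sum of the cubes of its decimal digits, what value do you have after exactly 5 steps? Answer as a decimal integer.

371

521 → 5³ + 2³ + 1³ = 125 + 8 + 1 = 134
134 → 1³ + 3³ + 4³ = 1 + 27 + 64 = 92
92 → 9³ + 2³ = 729 + 8 = 737
737 → 7³ + 3³ + 7³ = 343 + 27 + 343 = 713
713 → 7³ + 1³ + 3³ = 343 + 1 + 27 = 371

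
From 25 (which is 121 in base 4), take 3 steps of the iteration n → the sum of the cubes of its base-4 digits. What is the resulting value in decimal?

1

25 = (1,2,1)_4 → 1³ + 2³ + 1³ = 10
10 = (2,2)_4 → 2³ + 2³ = 16
16 = (1,0,0)_4 → 1³ + 0³ + 0³ = 1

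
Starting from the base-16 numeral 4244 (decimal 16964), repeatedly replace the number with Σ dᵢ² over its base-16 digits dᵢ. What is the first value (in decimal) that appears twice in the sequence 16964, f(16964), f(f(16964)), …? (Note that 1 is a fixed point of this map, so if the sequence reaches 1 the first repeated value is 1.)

16964 = (4,2,4,4)_16 → 4² + 2² + 4² + 4² = 16 + 4 + 16 + 16 = 52
52 = (3,4)_16 → 3² + 4² = 9 + 16 = 25
25 = (1,9)_16 → 1² + 9² = 1 + 81 = 82
82 = (5,2)_16 → 5² + 2² = 25 + 4 = 29
29 = (1,13)_16 → 1² + 13² = 1 + 169 = 170
170 = (10,10)_16 → 10² + 10² = 100 + 100 = 200
200 = (12,8)_16 → 12² + 8² = 144 + 64 = 208
208 = (13,0)_16 → 13² + 0² = 169 + 0 = 169
169 = (10,9)_16 → 10² + 9² = 100 + 81 = 181
181 = (11,5)_16 → 11² + 5² = 121 + 25 = 146
146 = (9,2)_16 → 9² + 2² = 81 + 4 = 85
85 = (5,5)_16 → 5² + 5² = 25 + 25 = 50
50 = (3,2)_16 → 3² + 2² = 9 + 4 = 13
13 = (13)_16 → 13² = 169  — 169 already appeared earlier.

169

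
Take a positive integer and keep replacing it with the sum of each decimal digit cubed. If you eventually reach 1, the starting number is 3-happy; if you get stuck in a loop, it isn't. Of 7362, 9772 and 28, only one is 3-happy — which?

7362: 7362 → 594 → 918 → 1242 → 81 → 513 → 153 → 153  — repeats 153 (not 3-happy)
9772: 9772 → 1423 → 100 → 1  — reaches 1 (3-happy)
28: 28 → 520 → 133 → 55 → 250 → 133  — repeats 133 (not 3-happy)

9772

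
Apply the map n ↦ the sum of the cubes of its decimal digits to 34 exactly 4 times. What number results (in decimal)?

370

34 → 3³ + 4³ = 91
91 → 9³ + 1³ = 730
730 → 7³ + 3³ + 0³ = 370
370 → 3³ + 7³ + 0³ = 370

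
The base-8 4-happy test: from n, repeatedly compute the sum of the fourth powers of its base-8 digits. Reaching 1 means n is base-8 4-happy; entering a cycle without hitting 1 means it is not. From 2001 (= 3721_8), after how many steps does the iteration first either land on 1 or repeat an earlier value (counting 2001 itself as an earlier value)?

13

2001 = (3,7,2,1)_8 → 3⁴ + 7⁴ + 2⁴ + 1⁴ = 2499
2499 = (4,7,0,3)_8 → 4⁴ + 7⁴ + 0⁴ + 3⁴ = 2738
2738 = (5,2,6,2)_8 → 5⁴ + 2⁴ + 6⁴ + 2⁴ = 1953
1953 = (3,6,4,1)_8 → 3⁴ + 6⁴ + 4⁴ + 1⁴ = 1634
1634 = (3,1,4,2)_8 → 3⁴ + 1⁴ + 4⁴ + 2⁴ = 354
354 = (5,4,2)_8 → 5⁴ + 4⁴ + 2⁴ = 897
897 = (1,6,0,1)_8 → 1⁴ + 6⁴ + 0⁴ + 1⁴ = 1298
1298 = (2,4,2,2)_8 → 2⁴ + 4⁴ + 2⁴ + 2⁴ = 304
304 = (4,6,0)_8 → 4⁴ + 6⁴ + 0⁴ = 1552
1552 = (3,0,2,0)_8 → 3⁴ + 0⁴ + 2⁴ + 0⁴ = 97
97 = (1,4,1)_8 → 1⁴ + 4⁴ + 1⁴ = 258
258 = (4,0,2)_8 → 4⁴ + 0⁴ + 2⁴ = 272
272 = (4,2,0)_8 → 4⁴ + 2⁴ + 0⁴ = 272  — 272 repeats.
That took 13 steps.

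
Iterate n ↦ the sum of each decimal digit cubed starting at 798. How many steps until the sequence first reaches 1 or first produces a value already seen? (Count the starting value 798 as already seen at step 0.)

798 → 7³ + 9³ + 8³ = 343 + 729 + 512 = 1584
1584 → 1³ + 5³ + 8³ + 4³ = 1 + 125 + 512 + 64 = 702
702 → 7³ + 0³ + 2³ = 343 + 0 + 8 = 351
351 → 3³ + 5³ + 1³ = 27 + 125 + 1 = 153
153 → 1³ + 5³ + 3³ = 1 + 125 + 27 = 153  — 153 repeats.
That took 5 steps.

5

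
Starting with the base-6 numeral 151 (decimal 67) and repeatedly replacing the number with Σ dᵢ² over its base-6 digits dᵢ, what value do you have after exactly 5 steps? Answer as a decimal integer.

67 = (1,5,1)_6 → 1² + 5² + 1² = 27
27 = (4,3)_6 → 4² + 3² = 25
25 = (4,1)_6 → 4² + 1² = 17
17 = (2,5)_6 → 2² + 5² = 29
29 = (4,5)_6 → 4² + 5² = 41

41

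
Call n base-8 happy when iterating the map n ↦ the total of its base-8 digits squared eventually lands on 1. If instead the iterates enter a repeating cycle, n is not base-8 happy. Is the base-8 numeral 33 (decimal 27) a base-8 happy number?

base-8 happy

27 = (3,3)_8 → 3² + 3² = 9 + 9 = 18
18 = (2,2)_8 → 2² + 2² = 4 + 4 = 8
8 = (1,0)_8 → 1² + 0² = 1 + 0 = 1  — reached 1.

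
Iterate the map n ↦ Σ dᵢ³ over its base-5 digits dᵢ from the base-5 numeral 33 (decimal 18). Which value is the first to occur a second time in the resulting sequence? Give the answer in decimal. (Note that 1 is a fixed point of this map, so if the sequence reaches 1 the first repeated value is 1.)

18 = (3,3)_5 → 3³ + 3³ = 27 + 27 = 54
54 = (2,0,4)_5 → 2³ + 0³ + 4³ = 8 + 0 + 64 = 72
72 = (2,4,2)_5 → 2³ + 4³ + 2³ = 8 + 64 + 8 = 80
80 = (3,1,0)_5 → 3³ + 1³ + 0³ = 27 + 1 + 0 = 28
28 = (1,0,3)_5 → 1³ + 0³ + 3³ = 1 + 0 + 27 = 28  — 28 already appeared earlier.

28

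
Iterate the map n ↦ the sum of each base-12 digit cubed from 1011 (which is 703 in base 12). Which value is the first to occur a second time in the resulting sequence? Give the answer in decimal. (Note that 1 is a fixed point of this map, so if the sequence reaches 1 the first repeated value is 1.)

1011 = (7,0,3)_12 → 7³ + 0³ + 3³ = 343 + 0 + 27 = 370
370 = (2,6,10)_12 → 2³ + 6³ + 10³ = 8 + 216 + 1000 = 1224
1224 = (8,6,0)_12 → 8³ + 6³ + 0³ = 512 + 216 + 0 = 728
728 = (5,0,8)_12 → 5³ + 0³ + 8³ = 125 + 0 + 512 = 637
637 = (4,5,1)_12 → 4³ + 5³ + 1³ = 64 + 125 + 1 = 190
190 = (1,3,10)_12 → 1³ + 3³ + 10³ = 1 + 27 + 1000 = 1028
1028 = (7,1,8)_12 → 7³ + 1³ + 8³ = 343 + 1 + 512 = 856
856 = (5,11,4)_12 → 5³ + 11³ + 4³ = 125 + 1331 + 64 = 1520
1520 = (10,6,8)_12 → 10³ + 6³ + 8³ = 1000 + 216 + 512 = 1728
1728 = (1,0,0,0)_12 → 1³ + 0³ + 0³ + 0³ = 1 + 0 + 0 + 0 = 1  — reached the fixed point 1.
1 → 1, so 1 is the first repeated value.

1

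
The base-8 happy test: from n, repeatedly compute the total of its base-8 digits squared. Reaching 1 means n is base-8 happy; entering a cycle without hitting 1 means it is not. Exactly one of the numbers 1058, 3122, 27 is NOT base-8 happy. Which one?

1058

1058: 1058 → 24 → 9 → 2 → 4 → 16 → 4  — repeats 4 (not base-8 happy)
3122: 3122 → 76 → 18 → 8 → 1  — reaches 1 (base-8 happy)
27: 27 → 18 → 8 → 1  — reaches 1 (base-8 happy)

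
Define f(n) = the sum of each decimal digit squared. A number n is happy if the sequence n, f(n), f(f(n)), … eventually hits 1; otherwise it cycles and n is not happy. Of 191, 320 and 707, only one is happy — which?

320

191: 191 → 83 → 73 → 58 → 89 → 145 → 42 → 20 → 4 → 16 → 37 → 58  — repeats 58 (not happy)
320: 320 → 13 → 10 → 1  — reaches 1 (happy)
707: 707 → 98 → 145 → 42 → 20 → 4 → 16 → 37 → 58 → 89 → 145  — repeats 145 (not happy)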